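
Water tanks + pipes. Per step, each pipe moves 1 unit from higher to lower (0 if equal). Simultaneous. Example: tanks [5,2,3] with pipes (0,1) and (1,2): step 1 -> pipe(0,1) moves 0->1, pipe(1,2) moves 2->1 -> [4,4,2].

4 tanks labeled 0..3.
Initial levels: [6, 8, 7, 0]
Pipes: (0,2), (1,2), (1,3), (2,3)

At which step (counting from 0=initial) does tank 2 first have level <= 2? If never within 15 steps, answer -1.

Step 1: flows [2->0,1->2,1->3,2->3] -> levels [7 6 6 2]
Step 2: flows [0->2,1=2,1->3,2->3] -> levels [6 5 6 4]
Step 3: flows [0=2,2->1,1->3,2->3] -> levels [6 5 4 6]
Step 4: flows [0->2,1->2,3->1,3->2] -> levels [5 5 7 4]
Step 5: flows [2->0,2->1,1->3,2->3] -> levels [6 5 4 6]
  -> period-2 cycle (repeats step 3); tank 2 never drops to <=2
Tank 2 never reaches <=2 within 15 steps

Answer: -1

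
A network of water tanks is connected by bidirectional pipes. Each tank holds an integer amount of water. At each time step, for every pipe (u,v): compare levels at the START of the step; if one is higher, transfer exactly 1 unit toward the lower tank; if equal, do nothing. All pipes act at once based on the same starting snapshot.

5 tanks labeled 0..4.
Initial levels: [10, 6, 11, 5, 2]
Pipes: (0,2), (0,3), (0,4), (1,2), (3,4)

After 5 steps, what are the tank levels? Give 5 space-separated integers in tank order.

Step 1: flows [2->0,0->3,0->4,2->1,3->4] -> levels [9 7 9 5 4]
Step 2: flows [0=2,0->3,0->4,2->1,3->4] -> levels [7 8 8 5 6]
Step 3: flows [2->0,0->3,0->4,1=2,4->3] -> levels [6 8 7 7 6]
Step 4: flows [2->0,3->0,0=4,1->2,3->4] -> levels [8 7 7 5 7]
Step 5: flows [0->2,0->3,0->4,1=2,4->3] -> levels [5 7 8 7 7]

Answer: 5 7 8 7 7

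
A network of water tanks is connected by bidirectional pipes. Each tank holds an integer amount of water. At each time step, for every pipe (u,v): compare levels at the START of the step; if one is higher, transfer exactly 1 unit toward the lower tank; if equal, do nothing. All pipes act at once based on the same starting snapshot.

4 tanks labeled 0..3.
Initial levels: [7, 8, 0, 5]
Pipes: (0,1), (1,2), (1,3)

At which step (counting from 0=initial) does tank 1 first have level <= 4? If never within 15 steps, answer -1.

Step 1: flows [1->0,1->2,1->3] -> levels [8 5 1 6]
Step 2: flows [0->1,1->2,3->1] -> levels [7 6 2 5]
Step 3: flows [0->1,1->2,1->3] -> levels [6 5 3 6]
Step 4: flows [0->1,1->2,3->1] -> levels [5 6 4 5]
Step 5: flows [1->0,1->2,1->3] -> levels [6 3 5 6]
Tank 1 first reaches <=4 at step 5

Answer: 5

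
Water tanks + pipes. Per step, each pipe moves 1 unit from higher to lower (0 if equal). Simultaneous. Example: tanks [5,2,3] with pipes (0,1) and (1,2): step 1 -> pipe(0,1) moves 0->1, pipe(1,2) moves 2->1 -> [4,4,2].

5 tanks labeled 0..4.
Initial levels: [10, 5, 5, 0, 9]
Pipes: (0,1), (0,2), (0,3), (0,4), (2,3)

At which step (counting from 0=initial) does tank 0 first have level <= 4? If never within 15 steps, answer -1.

Step 1: flows [0->1,0->2,0->3,0->4,2->3] -> levels [6 6 5 2 10]
Step 2: flows [0=1,0->2,0->3,4->0,2->3] -> levels [5 6 5 4 9]
Step 3: flows [1->0,0=2,0->3,4->0,2->3] -> levels [6 5 4 6 8]
Step 4: flows [0->1,0->2,0=3,4->0,3->2] -> levels [5 6 6 5 7]
Step 5: flows [1->0,2->0,0=3,4->0,2->3] -> levels [8 5 4 6 6]
Step 6: flows [0->1,0->2,0->3,0->4,3->2] -> levels [4 6 6 6 7]
Tank 0 first reaches <=4 at step 6

Answer: 6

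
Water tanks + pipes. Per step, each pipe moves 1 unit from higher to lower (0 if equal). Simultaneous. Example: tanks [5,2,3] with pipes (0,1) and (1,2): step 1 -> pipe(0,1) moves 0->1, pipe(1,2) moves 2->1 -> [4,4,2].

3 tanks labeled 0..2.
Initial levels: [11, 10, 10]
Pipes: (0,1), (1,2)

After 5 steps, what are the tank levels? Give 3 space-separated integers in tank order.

Step 1: flows [0->1,1=2] -> levels [10 11 10]
Step 2: flows [1->0,1->2] -> levels [11 9 11]
Step 3: flows [0->1,2->1] -> levels [10 11 10]
  -> period-2 cycle: step 3 state = step 1 state
  -> state at step 5: (5-1) mod 2 = 0, same as step 1 -> [10 11 10]

Answer: 10 11 10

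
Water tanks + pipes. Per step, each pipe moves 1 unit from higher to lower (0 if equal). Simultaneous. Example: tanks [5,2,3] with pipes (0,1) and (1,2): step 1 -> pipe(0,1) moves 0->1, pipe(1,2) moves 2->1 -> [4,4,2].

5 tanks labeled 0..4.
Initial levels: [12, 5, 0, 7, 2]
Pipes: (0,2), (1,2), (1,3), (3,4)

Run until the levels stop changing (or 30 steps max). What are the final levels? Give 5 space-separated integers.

Step 1: flows [0->2,1->2,3->1,3->4] -> levels [11 5 2 5 3]
Step 2: flows [0->2,1->2,1=3,3->4] -> levels [10 4 4 4 4]
Step 3: flows [0->2,1=2,1=3,3=4] -> levels [9 4 5 4 4]
Step 4: flows [0->2,2->1,1=3,3=4] -> levels [8 5 5 4 4]
Step 5: flows [0->2,1=2,1->3,3=4] -> levels [7 4 6 5 4]
Step 6: flows [0->2,2->1,3->1,3->4] -> levels [6 6 6 3 5]
Step 7: flows [0=2,1=2,1->3,4->3] -> levels [6 5 6 5 4]
Step 8: flows [0=2,2->1,1=3,3->4] -> levels [6 6 5 4 5]
Step 9: flows [0->2,1->2,1->3,4->3] -> levels [5 4 7 6 4]
Step 10: flows [2->0,2->1,3->1,3->4] -> levels [6 6 5 4 5]
  -> period-2 cycle: step 10 state = step 8 state; never stabilizes
  -> state at step 30: (30-8) mod 2 = 0, same as step 8 -> [6 6 5 4 5]

Answer: 6 6 5 4 5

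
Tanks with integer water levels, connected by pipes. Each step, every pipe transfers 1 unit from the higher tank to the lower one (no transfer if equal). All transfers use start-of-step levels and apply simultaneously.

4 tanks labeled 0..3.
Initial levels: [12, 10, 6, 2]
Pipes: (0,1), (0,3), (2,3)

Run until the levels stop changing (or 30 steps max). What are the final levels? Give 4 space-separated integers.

Answer: 9 7 8 6

Derivation:
Step 1: flows [0->1,0->3,2->3] -> levels [10 11 5 4]
Step 2: flows [1->0,0->3,2->3] -> levels [10 10 4 6]
Step 3: flows [0=1,0->3,3->2] -> levels [9 10 5 6]
Step 4: flows [1->0,0->3,3->2] -> levels [9 9 6 6]
Step 5: flows [0=1,0->3,2=3] -> levels [8 9 6 7]
Step 6: flows [1->0,0->3,3->2] -> levels [8 8 7 7]
Step 7: flows [0=1,0->3,2=3] -> levels [7 8 7 8]
Step 8: flows [1->0,3->0,3->2] -> levels [9 7 8 6]
Step 9: flows [0->1,0->3,2->3] -> levels [7 8 7 8]
  -> period-2 cycle: step 9 state = step 7 state; never stabilizes
  -> state at step 30: (30-7) mod 2 = 1, same as step 8 -> [9 7 8 6]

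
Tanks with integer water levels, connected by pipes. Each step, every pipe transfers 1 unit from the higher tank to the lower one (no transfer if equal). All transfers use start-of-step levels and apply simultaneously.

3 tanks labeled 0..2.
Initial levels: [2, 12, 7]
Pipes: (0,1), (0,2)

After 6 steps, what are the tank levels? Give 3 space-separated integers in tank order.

Answer: 7 7 7

Derivation:
Step 1: flows [1->0,2->0] -> levels [4 11 6]
Step 2: flows [1->0,2->0] -> levels [6 10 5]
Step 3: flows [1->0,0->2] -> levels [6 9 6]
Step 4: flows [1->0,0=2] -> levels [7 8 6]
Step 5: flows [1->0,0->2] -> levels [7 7 7]
Step 6: flows [0=1,0=2] -> levels [7 7 7]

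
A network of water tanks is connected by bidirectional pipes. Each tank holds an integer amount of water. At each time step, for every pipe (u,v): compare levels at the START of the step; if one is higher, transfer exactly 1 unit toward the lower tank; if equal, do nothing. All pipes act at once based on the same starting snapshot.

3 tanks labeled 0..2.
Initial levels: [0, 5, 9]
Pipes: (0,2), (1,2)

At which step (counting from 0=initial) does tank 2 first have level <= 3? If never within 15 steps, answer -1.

Step 1: flows [2->0,2->1] -> levels [1 6 7]
Step 2: flows [2->0,2->1] -> levels [2 7 5]
Step 3: flows [2->0,1->2] -> levels [3 6 5]
Step 4: flows [2->0,1->2] -> levels [4 5 5]
Step 5: flows [2->0,1=2] -> levels [5 5 4]
Step 6: flows [0->2,1->2] -> levels [4 4 6]
Step 7: flows [2->0,2->1] -> levels [5 5 4]
  -> period-2 cycle (repeats step 5); tank 2 never drops to <=3
Tank 2 never reaches <=3 within 15 steps

Answer: -1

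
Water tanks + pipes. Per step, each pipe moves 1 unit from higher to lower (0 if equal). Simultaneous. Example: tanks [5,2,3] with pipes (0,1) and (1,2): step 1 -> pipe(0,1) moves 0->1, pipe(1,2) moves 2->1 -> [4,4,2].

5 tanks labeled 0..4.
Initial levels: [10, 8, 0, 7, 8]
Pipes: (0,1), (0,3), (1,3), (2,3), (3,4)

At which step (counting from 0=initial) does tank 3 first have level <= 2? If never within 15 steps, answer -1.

Answer: -1

Derivation:
Step 1: flows [0->1,0->3,1->3,3->2,4->3] -> levels [8 8 1 9 7]
Step 2: flows [0=1,3->0,3->1,3->2,3->4] -> levels [9 9 2 5 8]
Step 3: flows [0=1,0->3,1->3,3->2,4->3] -> levels [8 8 3 7 7]
Step 4: flows [0=1,0->3,1->3,3->2,3=4] -> levels [7 7 4 8 7]
Step 5: flows [0=1,3->0,3->1,3->2,3->4] -> levels [8 8 5 4 8]
Step 6: flows [0=1,0->3,1->3,2->3,4->3] -> levels [7 7 4 8 7]
  -> period-2 cycle (repeats step 4); tank 3 never drops to <=2
Tank 3 never reaches <=2 within 15 steps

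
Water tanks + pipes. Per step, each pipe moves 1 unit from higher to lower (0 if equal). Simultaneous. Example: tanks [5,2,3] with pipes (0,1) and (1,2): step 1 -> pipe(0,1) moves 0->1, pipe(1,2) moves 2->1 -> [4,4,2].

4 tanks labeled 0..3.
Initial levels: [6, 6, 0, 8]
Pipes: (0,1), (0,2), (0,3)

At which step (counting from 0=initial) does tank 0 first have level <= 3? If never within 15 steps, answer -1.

Step 1: flows [0=1,0->2,3->0] -> levels [6 6 1 7]
Step 2: flows [0=1,0->2,3->0] -> levels [6 6 2 6]
Step 3: flows [0=1,0->2,0=3] -> levels [5 6 3 6]
Step 4: flows [1->0,0->2,3->0] -> levels [6 5 4 5]
Step 5: flows [0->1,0->2,0->3] -> levels [3 6 5 6]
Tank 0 first reaches <=3 at step 5

Answer: 5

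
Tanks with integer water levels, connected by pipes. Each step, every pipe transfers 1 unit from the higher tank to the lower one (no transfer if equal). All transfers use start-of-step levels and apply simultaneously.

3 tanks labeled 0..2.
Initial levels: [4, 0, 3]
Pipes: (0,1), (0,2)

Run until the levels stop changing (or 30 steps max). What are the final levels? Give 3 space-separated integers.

Answer: 1 3 3

Derivation:
Step 1: flows [0->1,0->2] -> levels [2 1 4]
Step 2: flows [0->1,2->0] -> levels [2 2 3]
Step 3: flows [0=1,2->0] -> levels [3 2 2]
Step 4: flows [0->1,0->2] -> levels [1 3 3]
Step 5: flows [1->0,2->0] -> levels [3 2 2]
  -> period-2 cycle: step 5 state = step 3 state; never stabilizes
  -> state at step 30: (30-3) mod 2 = 1, same as step 4 -> [1 3 3]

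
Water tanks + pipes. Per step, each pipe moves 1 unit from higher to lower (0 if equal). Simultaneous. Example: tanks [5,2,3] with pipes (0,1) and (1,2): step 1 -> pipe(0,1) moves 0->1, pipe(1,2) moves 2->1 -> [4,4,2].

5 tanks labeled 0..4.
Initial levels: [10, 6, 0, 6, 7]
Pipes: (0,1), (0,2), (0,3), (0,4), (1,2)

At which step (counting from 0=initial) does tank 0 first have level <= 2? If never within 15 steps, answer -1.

Answer: -1

Derivation:
Step 1: flows [0->1,0->2,0->3,0->4,1->2] -> levels [6 6 2 7 8]
Step 2: flows [0=1,0->2,3->0,4->0,1->2] -> levels [7 5 4 6 7]
Step 3: flows [0->1,0->2,0->3,0=4,1->2] -> levels [4 5 6 7 7]
Step 4: flows [1->0,2->0,3->0,4->0,2->1] -> levels [8 5 4 6 6]
Step 5: flows [0->1,0->2,0->3,0->4,1->2] -> levels [4 5 6 7 7]
  -> period-2 cycle (repeats step 3); tank 0 never drops to <=2
Tank 0 never reaches <=2 within 15 steps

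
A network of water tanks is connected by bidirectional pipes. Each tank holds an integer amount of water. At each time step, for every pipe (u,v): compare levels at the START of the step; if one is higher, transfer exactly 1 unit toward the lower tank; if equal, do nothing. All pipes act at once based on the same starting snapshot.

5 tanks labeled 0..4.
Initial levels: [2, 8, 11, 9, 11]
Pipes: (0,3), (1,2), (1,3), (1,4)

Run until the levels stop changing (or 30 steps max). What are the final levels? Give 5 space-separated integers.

Answer: 8 10 8 7 8

Derivation:
Step 1: flows [3->0,2->1,3->1,4->1] -> levels [3 11 10 7 10]
Step 2: flows [3->0,1->2,1->3,1->4] -> levels [4 8 11 7 11]
Step 3: flows [3->0,2->1,1->3,4->1] -> levels [5 9 10 7 10]
Step 4: flows [3->0,2->1,1->3,4->1] -> levels [6 10 9 7 9]
Step 5: flows [3->0,1->2,1->3,1->4] -> levels [7 7 10 7 10]
Step 6: flows [0=3,2->1,1=3,4->1] -> levels [7 9 9 7 9]
Step 7: flows [0=3,1=2,1->3,1=4] -> levels [7 8 9 8 9]
Step 8: flows [3->0,2->1,1=3,4->1] -> levels [8 10 8 7 8]
Step 9: flows [0->3,1->2,1->3,1->4] -> levels [7 7 9 9 9]
Step 10: flows [3->0,2->1,3->1,4->1] -> levels [8 10 8 7 8]
  -> period-2 cycle: step 10 state = step 8 state; never stabilizes
  -> state at step 30: (30-8) mod 2 = 0, same as step 8 -> [8 10 8 7 8]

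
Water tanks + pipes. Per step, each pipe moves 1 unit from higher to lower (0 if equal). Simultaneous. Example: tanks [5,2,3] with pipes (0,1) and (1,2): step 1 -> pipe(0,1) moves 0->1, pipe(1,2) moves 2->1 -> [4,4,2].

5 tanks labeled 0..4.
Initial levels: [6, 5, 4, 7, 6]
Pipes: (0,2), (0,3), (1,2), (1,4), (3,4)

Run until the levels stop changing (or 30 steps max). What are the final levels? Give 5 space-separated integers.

Answer: 5 7 5 7 4

Derivation:
Step 1: flows [0->2,3->0,1->2,4->1,3->4] -> levels [6 5 6 5 6]
Step 2: flows [0=2,0->3,2->1,4->1,4->3] -> levels [5 7 5 7 4]
Step 3: flows [0=2,3->0,1->2,1->4,3->4] -> levels [6 5 6 5 6]
  -> period-2 cycle: step 3 state = step 1 state; never stabilizes
  -> state at step 30: (30-1) mod 2 = 1, same as step 2 -> [5 7 5 7 4]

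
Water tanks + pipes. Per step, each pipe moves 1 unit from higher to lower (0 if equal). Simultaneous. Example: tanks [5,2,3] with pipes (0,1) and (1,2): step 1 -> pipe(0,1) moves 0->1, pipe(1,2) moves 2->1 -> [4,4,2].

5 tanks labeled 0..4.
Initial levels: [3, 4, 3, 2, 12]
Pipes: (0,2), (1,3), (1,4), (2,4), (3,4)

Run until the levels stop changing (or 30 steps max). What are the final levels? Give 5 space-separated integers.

Step 1: flows [0=2,1->3,4->1,4->2,4->3] -> levels [3 4 4 4 9]
Step 2: flows [2->0,1=3,4->1,4->2,4->3] -> levels [4 5 4 5 6]
Step 3: flows [0=2,1=3,4->1,4->2,4->3] -> levels [4 6 5 6 3]
Step 4: flows [2->0,1=3,1->4,2->4,3->4] -> levels [5 5 3 5 6]
Step 5: flows [0->2,1=3,4->1,4->2,4->3] -> levels [4 6 5 6 3]
  -> period-2 cycle: step 5 state = step 3 state; never stabilizes
  -> state at step 30: (30-3) mod 2 = 1, same as step 4 -> [5 5 3 5 6]

Answer: 5 5 3 5 6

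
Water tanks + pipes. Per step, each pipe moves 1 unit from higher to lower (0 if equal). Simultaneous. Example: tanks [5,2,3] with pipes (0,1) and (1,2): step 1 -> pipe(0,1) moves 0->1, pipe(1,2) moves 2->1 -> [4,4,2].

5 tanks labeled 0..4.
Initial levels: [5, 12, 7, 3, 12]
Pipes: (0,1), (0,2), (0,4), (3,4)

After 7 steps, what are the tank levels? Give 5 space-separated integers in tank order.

Answer: 6 9 9 7 8

Derivation:
Step 1: flows [1->0,2->0,4->0,4->3] -> levels [8 11 6 4 10]
Step 2: flows [1->0,0->2,4->0,4->3] -> levels [9 10 7 5 8]
Step 3: flows [1->0,0->2,0->4,4->3] -> levels [8 9 8 6 8]
Step 4: flows [1->0,0=2,0=4,4->3] -> levels [9 8 8 7 7]
Step 5: flows [0->1,0->2,0->4,3=4] -> levels [6 9 9 7 8]
Step 6: flows [1->0,2->0,4->0,4->3] -> levels [9 8 8 8 6]
Step 7: flows [0->1,0->2,0->4,3->4] -> levels [6 9 9 7 8]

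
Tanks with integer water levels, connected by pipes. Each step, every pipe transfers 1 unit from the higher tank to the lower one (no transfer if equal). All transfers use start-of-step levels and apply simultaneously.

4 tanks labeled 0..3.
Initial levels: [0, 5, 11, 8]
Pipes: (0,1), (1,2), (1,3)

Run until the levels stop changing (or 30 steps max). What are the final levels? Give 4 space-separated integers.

Answer: 5 7 6 6

Derivation:
Step 1: flows [1->0,2->1,3->1] -> levels [1 6 10 7]
Step 2: flows [1->0,2->1,3->1] -> levels [2 7 9 6]
Step 3: flows [1->0,2->1,1->3] -> levels [3 6 8 7]
Step 4: flows [1->0,2->1,3->1] -> levels [4 7 7 6]
Step 5: flows [1->0,1=2,1->3] -> levels [5 5 7 7]
Step 6: flows [0=1,2->1,3->1] -> levels [5 7 6 6]
Step 7: flows [1->0,1->2,1->3] -> levels [6 4 7 7]
Step 8: flows [0->1,2->1,3->1] -> levels [5 7 6 6]
  -> period-2 cycle: step 8 state = step 6 state; never stabilizes
  -> state at step 30: (30-6) mod 2 = 0, same as step 6 -> [5 7 6 6]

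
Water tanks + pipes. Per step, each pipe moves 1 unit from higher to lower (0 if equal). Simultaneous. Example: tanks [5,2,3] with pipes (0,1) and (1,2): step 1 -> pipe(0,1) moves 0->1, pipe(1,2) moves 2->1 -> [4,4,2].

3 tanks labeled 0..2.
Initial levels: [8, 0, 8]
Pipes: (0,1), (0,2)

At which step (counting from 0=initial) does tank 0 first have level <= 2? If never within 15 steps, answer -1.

Answer: -1

Derivation:
Step 1: flows [0->1,0=2] -> levels [7 1 8]
Step 2: flows [0->1,2->0] -> levels [7 2 7]
Step 3: flows [0->1,0=2] -> levels [6 3 7]
Step 4: flows [0->1,2->0] -> levels [6 4 6]
Step 5: flows [0->1,0=2] -> levels [5 5 6]
Step 6: flows [0=1,2->0] -> levels [6 5 5]
Step 7: flows [0->1,0->2] -> levels [4 6 6]
Step 8: flows [1->0,2->0] -> levels [6 5 5]
  -> period-2 cycle (repeats step 6); tank 0 never drops to <=2
Tank 0 never reaches <=2 within 15 steps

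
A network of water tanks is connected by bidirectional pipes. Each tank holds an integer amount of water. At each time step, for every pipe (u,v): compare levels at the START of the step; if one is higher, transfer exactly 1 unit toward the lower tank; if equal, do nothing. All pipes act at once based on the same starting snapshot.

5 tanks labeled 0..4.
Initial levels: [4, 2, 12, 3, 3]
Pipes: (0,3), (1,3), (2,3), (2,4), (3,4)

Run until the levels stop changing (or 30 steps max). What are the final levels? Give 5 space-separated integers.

Answer: 4 4 6 3 7

Derivation:
Step 1: flows [0->3,3->1,2->3,2->4,3=4] -> levels [3 3 10 4 4]
Step 2: flows [3->0,3->1,2->3,2->4,3=4] -> levels [4 4 8 3 5]
Step 3: flows [0->3,1->3,2->3,2->4,4->3] -> levels [3 3 6 7 5]
Step 4: flows [3->0,3->1,3->2,2->4,3->4] -> levels [4 4 6 3 7]
Step 5: flows [0->3,1->3,2->3,4->2,4->3] -> levels [3 3 6 7 5]
  -> period-2 cycle: step 5 state = step 3 state; never stabilizes
  -> state at step 30: (30-3) mod 2 = 1, same as step 4 -> [4 4 6 3 7]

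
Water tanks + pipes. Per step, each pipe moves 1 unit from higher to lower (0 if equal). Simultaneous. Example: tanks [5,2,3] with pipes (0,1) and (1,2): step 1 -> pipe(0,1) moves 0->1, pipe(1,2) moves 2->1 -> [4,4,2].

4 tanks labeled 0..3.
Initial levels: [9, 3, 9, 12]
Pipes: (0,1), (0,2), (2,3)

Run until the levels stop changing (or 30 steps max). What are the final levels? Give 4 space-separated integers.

Step 1: flows [0->1,0=2,3->2] -> levels [8 4 10 11]
Step 2: flows [0->1,2->0,3->2] -> levels [8 5 10 10]
Step 3: flows [0->1,2->0,2=3] -> levels [8 6 9 10]
Step 4: flows [0->1,2->0,3->2] -> levels [8 7 9 9]
Step 5: flows [0->1,2->0,2=3] -> levels [8 8 8 9]
Step 6: flows [0=1,0=2,3->2] -> levels [8 8 9 8]
Step 7: flows [0=1,2->0,2->3] -> levels [9 8 7 9]
Step 8: flows [0->1,0->2,3->2] -> levels [7 9 9 8]
Step 9: flows [1->0,2->0,2->3] -> levels [9 8 7 9]
  -> period-2 cycle: step 9 state = step 7 state; never stabilizes
  -> state at step 30: (30-7) mod 2 = 1, same as step 8 -> [7 9 9 8]

Answer: 7 9 9 8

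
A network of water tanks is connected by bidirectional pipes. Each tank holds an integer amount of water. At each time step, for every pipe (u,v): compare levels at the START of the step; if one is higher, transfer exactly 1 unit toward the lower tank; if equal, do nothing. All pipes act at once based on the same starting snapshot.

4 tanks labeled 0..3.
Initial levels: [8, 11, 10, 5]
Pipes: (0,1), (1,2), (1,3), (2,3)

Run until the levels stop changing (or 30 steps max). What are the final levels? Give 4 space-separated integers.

Step 1: flows [1->0,1->2,1->3,2->3] -> levels [9 8 10 7]
Step 2: flows [0->1,2->1,1->3,2->3] -> levels [8 9 8 9]
Step 3: flows [1->0,1->2,1=3,3->2] -> levels [9 7 10 8]
Step 4: flows [0->1,2->1,3->1,2->3] -> levels [8 10 8 8]
Step 5: flows [1->0,1->2,1->3,2=3] -> levels [9 7 9 9]
Step 6: flows [0->1,2->1,3->1,2=3] -> levels [8 10 8 8]
  -> period-2 cycle: step 6 state = step 4 state; never stabilizes
  -> state at step 30: (30-4) mod 2 = 0, same as step 4 -> [8 10 8 8]

Answer: 8 10 8 8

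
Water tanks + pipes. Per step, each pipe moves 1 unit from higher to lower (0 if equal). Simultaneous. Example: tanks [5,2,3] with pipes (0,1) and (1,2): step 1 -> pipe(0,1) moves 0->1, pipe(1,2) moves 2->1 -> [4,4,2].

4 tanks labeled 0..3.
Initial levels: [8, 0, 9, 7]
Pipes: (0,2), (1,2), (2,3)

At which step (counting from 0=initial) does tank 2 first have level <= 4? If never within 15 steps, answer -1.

Answer: 6

Derivation:
Step 1: flows [2->0,2->1,2->3] -> levels [9 1 6 8]
Step 2: flows [0->2,2->1,3->2] -> levels [8 2 7 7]
Step 3: flows [0->2,2->1,2=3] -> levels [7 3 7 7]
Step 4: flows [0=2,2->1,2=3] -> levels [7 4 6 7]
Step 5: flows [0->2,2->1,3->2] -> levels [6 5 7 6]
Step 6: flows [2->0,2->1,2->3] -> levels [7 6 4 7]
Tank 2 first reaches <=4 at step 6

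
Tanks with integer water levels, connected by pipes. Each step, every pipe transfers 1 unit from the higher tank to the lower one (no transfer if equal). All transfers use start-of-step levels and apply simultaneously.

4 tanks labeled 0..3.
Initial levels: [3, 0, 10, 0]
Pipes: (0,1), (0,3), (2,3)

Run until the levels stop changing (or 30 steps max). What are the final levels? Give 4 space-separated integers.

Answer: 2 4 3 4

Derivation:
Step 1: flows [0->1,0->3,2->3] -> levels [1 1 9 2]
Step 2: flows [0=1,3->0,2->3] -> levels [2 1 8 2]
Step 3: flows [0->1,0=3,2->3] -> levels [1 2 7 3]
Step 4: flows [1->0,3->0,2->3] -> levels [3 1 6 3]
Step 5: flows [0->1,0=3,2->3] -> levels [2 2 5 4]
Step 6: flows [0=1,3->0,2->3] -> levels [3 2 4 4]
Step 7: flows [0->1,3->0,2=3] -> levels [3 3 4 3]
Step 8: flows [0=1,0=3,2->3] -> levels [3 3 3 4]
Step 9: flows [0=1,3->0,3->2] -> levels [4 3 4 2]
Step 10: flows [0->1,0->3,2->3] -> levels [2 4 3 4]
Step 11: flows [1->0,3->0,3->2] -> levels [4 3 4 2]
  -> period-2 cycle: step 11 state = step 9 state; never stabilizes
  -> state at step 30: (30-9) mod 2 = 1, same as step 10 -> [2 4 3 4]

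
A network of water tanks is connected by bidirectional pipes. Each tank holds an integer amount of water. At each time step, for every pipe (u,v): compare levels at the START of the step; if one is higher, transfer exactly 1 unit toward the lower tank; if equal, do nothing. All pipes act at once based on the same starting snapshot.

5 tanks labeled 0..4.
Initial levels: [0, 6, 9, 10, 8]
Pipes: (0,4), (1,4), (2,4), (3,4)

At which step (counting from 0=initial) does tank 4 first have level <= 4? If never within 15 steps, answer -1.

Step 1: flows [4->0,4->1,2->4,3->4] -> levels [1 7 8 9 8]
Step 2: flows [4->0,4->1,2=4,3->4] -> levels [2 8 8 8 7]
Step 3: flows [4->0,1->4,2->4,3->4] -> levels [3 7 7 7 9]
Step 4: flows [4->0,4->1,4->2,4->3] -> levels [4 8 8 8 5]
Step 5: flows [4->0,1->4,2->4,3->4] -> levels [5 7 7 7 7]
Step 6: flows [4->0,1=4,2=4,3=4] -> levels [6 7 7 7 6]
Step 7: flows [0=4,1->4,2->4,3->4] -> levels [6 6 6 6 9]
Step 8: flows [4->0,4->1,4->2,4->3] -> levels [7 7 7 7 5]
Step 9: flows [0->4,1->4,2->4,3->4] -> levels [6 6 6 6 9]
  -> period-2 cycle (repeats step 7); tank 4 never drops to <=4
Tank 4 never reaches <=4 within 15 steps

Answer: -1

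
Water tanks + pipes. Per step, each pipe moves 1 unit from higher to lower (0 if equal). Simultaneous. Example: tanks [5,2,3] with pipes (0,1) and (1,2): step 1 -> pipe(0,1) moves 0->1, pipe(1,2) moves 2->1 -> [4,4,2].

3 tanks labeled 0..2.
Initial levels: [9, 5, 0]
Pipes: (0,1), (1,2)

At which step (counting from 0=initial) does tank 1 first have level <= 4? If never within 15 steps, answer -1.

Step 1: flows [0->1,1->2] -> levels [8 5 1]
Step 2: flows [0->1,1->2] -> levels [7 5 2]
Step 3: flows [0->1,1->2] -> levels [6 5 3]
Step 4: flows [0->1,1->2] -> levels [5 5 4]
Step 5: flows [0=1,1->2] -> levels [5 4 5]
Tank 1 first reaches <=4 at step 5

Answer: 5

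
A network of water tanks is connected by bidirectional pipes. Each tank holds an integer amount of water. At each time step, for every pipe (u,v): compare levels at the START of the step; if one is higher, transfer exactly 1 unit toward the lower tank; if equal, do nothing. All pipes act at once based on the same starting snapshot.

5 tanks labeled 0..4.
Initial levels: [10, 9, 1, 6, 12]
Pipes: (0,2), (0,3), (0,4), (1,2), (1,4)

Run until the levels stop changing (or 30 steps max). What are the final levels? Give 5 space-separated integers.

Answer: 9 8 7 7 7

Derivation:
Step 1: flows [0->2,0->3,4->0,1->2,4->1] -> levels [9 9 3 7 10]
Step 2: flows [0->2,0->3,4->0,1->2,4->1] -> levels [8 9 5 8 8]
Step 3: flows [0->2,0=3,0=4,1->2,1->4] -> levels [7 7 7 8 9]
Step 4: flows [0=2,3->0,4->0,1=2,4->1] -> levels [9 8 7 7 7]
Step 5: flows [0->2,0->3,0->4,1->2,1->4] -> levels [6 6 9 8 9]
Step 6: flows [2->0,3->0,4->0,2->1,4->1] -> levels [9 8 7 7 7]
  -> period-2 cycle: step 6 state = step 4 state; never stabilizes
  -> state at step 30: (30-4) mod 2 = 0, same as step 4 -> [9 8 7 7 7]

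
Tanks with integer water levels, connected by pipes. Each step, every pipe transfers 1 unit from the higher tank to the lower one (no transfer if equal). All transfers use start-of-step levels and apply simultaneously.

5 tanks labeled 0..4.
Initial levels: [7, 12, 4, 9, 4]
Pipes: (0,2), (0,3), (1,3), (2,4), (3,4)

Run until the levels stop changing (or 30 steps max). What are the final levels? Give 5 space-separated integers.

Answer: 8 8 6 6 8

Derivation:
Step 1: flows [0->2,3->0,1->3,2=4,3->4] -> levels [7 11 5 8 5]
Step 2: flows [0->2,3->0,1->3,2=4,3->4] -> levels [7 10 6 7 6]
Step 3: flows [0->2,0=3,1->3,2=4,3->4] -> levels [6 9 7 7 7]
Step 4: flows [2->0,3->0,1->3,2=4,3=4] -> levels [8 8 6 7 7]
Step 5: flows [0->2,0->3,1->3,4->2,3=4] -> levels [6 7 8 9 6]
Step 6: flows [2->0,3->0,3->1,2->4,3->4] -> levels [8 8 6 6 8]
Step 7: flows [0->2,0->3,1->3,4->2,4->3] -> levels [6 7 8 9 6]
  -> period-2 cycle: step 7 state = step 5 state; never stabilizes
  -> state at step 30: (30-5) mod 2 = 1, same as step 6 -> [8 8 6 6 8]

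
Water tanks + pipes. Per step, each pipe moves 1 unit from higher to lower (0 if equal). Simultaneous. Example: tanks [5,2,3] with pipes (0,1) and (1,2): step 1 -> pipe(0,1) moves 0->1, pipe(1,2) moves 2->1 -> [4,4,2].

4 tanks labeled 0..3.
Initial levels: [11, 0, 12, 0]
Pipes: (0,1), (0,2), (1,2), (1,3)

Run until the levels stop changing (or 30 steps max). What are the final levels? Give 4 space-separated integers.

Step 1: flows [0->1,2->0,2->1,1=3] -> levels [11 2 10 0]
Step 2: flows [0->1,0->2,2->1,1->3] -> levels [9 3 10 1]
Step 3: flows [0->1,2->0,2->1,1->3] -> levels [9 4 8 2]
Step 4: flows [0->1,0->2,2->1,1->3] -> levels [7 5 8 3]
Step 5: flows [0->1,2->0,2->1,1->3] -> levels [7 6 6 4]
Step 6: flows [0->1,0->2,1=2,1->3] -> levels [5 6 7 5]
Step 7: flows [1->0,2->0,2->1,1->3] -> levels [7 5 5 6]
Step 8: flows [0->1,0->2,1=2,3->1] -> levels [5 7 6 5]
Step 9: flows [1->0,2->0,1->2,1->3] -> levels [7 4 6 6]
Step 10: flows [0->1,0->2,2->1,3->1] -> levels [5 7 6 5]
  -> period-2 cycle: step 10 state = step 8 state; never stabilizes
  -> state at step 30: (30-8) mod 2 = 0, same as step 8 -> [5 7 6 5]

Answer: 5 7 6 5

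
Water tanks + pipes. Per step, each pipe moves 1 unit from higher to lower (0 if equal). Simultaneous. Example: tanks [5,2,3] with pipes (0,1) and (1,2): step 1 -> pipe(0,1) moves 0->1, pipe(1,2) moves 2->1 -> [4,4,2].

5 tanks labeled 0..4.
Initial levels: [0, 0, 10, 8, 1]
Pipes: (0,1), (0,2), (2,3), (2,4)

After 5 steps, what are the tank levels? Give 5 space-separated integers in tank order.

Step 1: flows [0=1,2->0,2->3,2->4] -> levels [1 0 7 9 2]
Step 2: flows [0->1,2->0,3->2,2->4] -> levels [1 1 6 8 3]
Step 3: flows [0=1,2->0,3->2,2->4] -> levels [2 1 5 7 4]
Step 4: flows [0->1,2->0,3->2,2->4] -> levels [2 2 4 6 5]
Step 5: flows [0=1,2->0,3->2,4->2] -> levels [3 2 5 5 4]

Answer: 3 2 5 5 4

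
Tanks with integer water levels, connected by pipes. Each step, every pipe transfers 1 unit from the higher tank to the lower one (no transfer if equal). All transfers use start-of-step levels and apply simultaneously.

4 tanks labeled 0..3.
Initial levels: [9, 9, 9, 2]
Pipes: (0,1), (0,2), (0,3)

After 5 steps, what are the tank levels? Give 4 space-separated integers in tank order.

Answer: 8 7 7 7

Derivation:
Step 1: flows [0=1,0=2,0->3] -> levels [8 9 9 3]
Step 2: flows [1->0,2->0,0->3] -> levels [9 8 8 4]
Step 3: flows [0->1,0->2,0->3] -> levels [6 9 9 5]
Step 4: flows [1->0,2->0,0->3] -> levels [7 8 8 6]
Step 5: flows [1->0,2->0,0->3] -> levels [8 7 7 7]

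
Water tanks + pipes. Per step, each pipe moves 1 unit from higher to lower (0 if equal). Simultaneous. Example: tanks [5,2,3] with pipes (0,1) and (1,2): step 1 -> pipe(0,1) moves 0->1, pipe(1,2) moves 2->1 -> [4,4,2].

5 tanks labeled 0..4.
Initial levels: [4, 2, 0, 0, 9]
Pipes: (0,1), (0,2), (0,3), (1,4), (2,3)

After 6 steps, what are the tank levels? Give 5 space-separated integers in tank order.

Answer: 3 3 2 2 5

Derivation:
Step 1: flows [0->1,0->2,0->3,4->1,2=3] -> levels [1 4 1 1 8]
Step 2: flows [1->0,0=2,0=3,4->1,2=3] -> levels [2 4 1 1 7]
Step 3: flows [1->0,0->2,0->3,4->1,2=3] -> levels [1 4 2 2 6]
Step 4: flows [1->0,2->0,3->0,4->1,2=3] -> levels [4 4 1 1 5]
Step 5: flows [0=1,0->2,0->3,4->1,2=3] -> levels [2 5 2 2 4]
Step 6: flows [1->0,0=2,0=3,1->4,2=3] -> levels [3 3 2 2 5]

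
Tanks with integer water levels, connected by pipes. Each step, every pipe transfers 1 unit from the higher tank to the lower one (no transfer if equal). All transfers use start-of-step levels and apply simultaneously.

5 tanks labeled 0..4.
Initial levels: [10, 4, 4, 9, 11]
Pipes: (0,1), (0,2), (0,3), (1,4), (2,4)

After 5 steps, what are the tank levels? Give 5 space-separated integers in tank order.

Step 1: flows [0->1,0->2,0->3,4->1,4->2] -> levels [7 6 6 10 9]
Step 2: flows [0->1,0->2,3->0,4->1,4->2] -> levels [6 8 8 9 7]
Step 3: flows [1->0,2->0,3->0,1->4,2->4] -> levels [9 6 6 8 9]
Step 4: flows [0->1,0->2,0->3,4->1,4->2] -> levels [6 8 8 9 7]
  -> period-2 cycle: step 4 state = step 2 state
  -> state at step 5: (5-2) mod 2 = 1, same as step 3 -> [9 6 6 8 9]

Answer: 9 6 6 8 9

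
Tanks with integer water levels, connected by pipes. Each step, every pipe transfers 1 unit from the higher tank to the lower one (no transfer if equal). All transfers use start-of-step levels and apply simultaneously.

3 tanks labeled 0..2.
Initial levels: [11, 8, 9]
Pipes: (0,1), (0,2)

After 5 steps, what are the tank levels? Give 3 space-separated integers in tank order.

Step 1: flows [0->1,0->2] -> levels [9 9 10]
Step 2: flows [0=1,2->0] -> levels [10 9 9]
Step 3: flows [0->1,0->2] -> levels [8 10 10]
Step 4: flows [1->0,2->0] -> levels [10 9 9]
  -> period-2 cycle: step 4 state = step 2 state
  -> state at step 5: (5-2) mod 2 = 1, same as step 3 -> [8 10 10]

Answer: 8 10 10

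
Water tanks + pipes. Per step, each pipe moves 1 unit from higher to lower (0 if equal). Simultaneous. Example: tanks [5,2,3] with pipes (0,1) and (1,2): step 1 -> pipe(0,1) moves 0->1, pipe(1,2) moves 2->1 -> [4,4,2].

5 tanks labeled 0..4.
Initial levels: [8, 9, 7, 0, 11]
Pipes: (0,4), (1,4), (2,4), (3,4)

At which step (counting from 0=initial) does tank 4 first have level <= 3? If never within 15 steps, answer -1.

Answer: -1

Derivation:
Step 1: flows [4->0,4->1,4->2,4->3] -> levels [9 10 8 1 7]
Step 2: flows [0->4,1->4,2->4,4->3] -> levels [8 9 7 2 9]
Step 3: flows [4->0,1=4,4->2,4->3] -> levels [9 9 8 3 6]
Step 4: flows [0->4,1->4,2->4,4->3] -> levels [8 8 7 4 8]
Step 5: flows [0=4,1=4,4->2,4->3] -> levels [8 8 8 5 6]
Step 6: flows [0->4,1->4,2->4,4->3] -> levels [7 7 7 6 8]
Step 7: flows [4->0,4->1,4->2,4->3] -> levels [8 8 8 7 4]
Step 8: flows [0->4,1->4,2->4,3->4] -> levels [7 7 7 6 8]
  -> period-2 cycle (repeats step 6); tank 4 never drops to <=3
Tank 4 never reaches <=3 within 15 steps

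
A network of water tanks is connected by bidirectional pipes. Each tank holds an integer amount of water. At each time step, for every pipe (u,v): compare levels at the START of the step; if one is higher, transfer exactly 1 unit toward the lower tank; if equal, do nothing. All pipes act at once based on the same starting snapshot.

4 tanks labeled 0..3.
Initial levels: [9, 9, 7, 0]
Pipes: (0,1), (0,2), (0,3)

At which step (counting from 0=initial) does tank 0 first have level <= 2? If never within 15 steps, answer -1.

Step 1: flows [0=1,0->2,0->3] -> levels [7 9 8 1]
Step 2: flows [1->0,2->0,0->3] -> levels [8 8 7 2]
Step 3: flows [0=1,0->2,0->3] -> levels [6 8 8 3]
Step 4: flows [1->0,2->0,0->3] -> levels [7 7 7 4]
Step 5: flows [0=1,0=2,0->3] -> levels [6 7 7 5]
Step 6: flows [1->0,2->0,0->3] -> levels [7 6 6 6]
Step 7: flows [0->1,0->2,0->3] -> levels [4 7 7 7]
Step 8: flows [1->0,2->0,3->0] -> levels [7 6 6 6]
  -> period-2 cycle (repeats step 6); tank 0 never drops to <=2
Tank 0 never reaches <=2 within 15 steps

Answer: -1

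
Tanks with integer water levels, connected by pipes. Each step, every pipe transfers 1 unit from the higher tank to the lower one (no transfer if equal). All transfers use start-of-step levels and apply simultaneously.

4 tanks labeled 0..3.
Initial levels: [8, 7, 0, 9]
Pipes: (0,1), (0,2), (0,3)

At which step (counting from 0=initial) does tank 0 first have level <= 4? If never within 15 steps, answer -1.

Answer: 6

Derivation:
Step 1: flows [0->1,0->2,3->0] -> levels [7 8 1 8]
Step 2: flows [1->0,0->2,3->0] -> levels [8 7 2 7]
Step 3: flows [0->1,0->2,0->3] -> levels [5 8 3 8]
Step 4: flows [1->0,0->2,3->0] -> levels [6 7 4 7]
Step 5: flows [1->0,0->2,3->0] -> levels [7 6 5 6]
Step 6: flows [0->1,0->2,0->3] -> levels [4 7 6 7]
Tank 0 first reaches <=4 at step 6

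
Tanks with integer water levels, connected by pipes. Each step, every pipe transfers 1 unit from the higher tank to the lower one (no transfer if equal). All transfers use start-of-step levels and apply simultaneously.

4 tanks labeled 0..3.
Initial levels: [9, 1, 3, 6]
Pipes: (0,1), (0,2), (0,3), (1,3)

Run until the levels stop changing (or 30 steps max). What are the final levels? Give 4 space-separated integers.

Step 1: flows [0->1,0->2,0->3,3->1] -> levels [6 3 4 6]
Step 2: flows [0->1,0->2,0=3,3->1] -> levels [4 5 5 5]
Step 3: flows [1->0,2->0,3->0,1=3] -> levels [7 4 4 4]
Step 4: flows [0->1,0->2,0->3,1=3] -> levels [4 5 5 5]
  -> period-2 cycle: step 4 state = step 2 state; never stabilizes
  -> state at step 30: (30-2) mod 2 = 0, same as step 2 -> [4 5 5 5]

Answer: 4 5 5 5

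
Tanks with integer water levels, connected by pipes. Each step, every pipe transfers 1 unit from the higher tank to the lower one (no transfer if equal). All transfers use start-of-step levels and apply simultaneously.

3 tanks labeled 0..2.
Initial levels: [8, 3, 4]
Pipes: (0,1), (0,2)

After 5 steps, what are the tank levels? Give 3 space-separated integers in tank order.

Step 1: flows [0->1,0->2] -> levels [6 4 5]
Step 2: flows [0->1,0->2] -> levels [4 5 6]
Step 3: flows [1->0,2->0] -> levels [6 4 5]
  -> period-2 cycle: step 3 state = step 1 state
  -> state at step 5: (5-1) mod 2 = 0, same as step 1 -> [6 4 5]

Answer: 6 4 5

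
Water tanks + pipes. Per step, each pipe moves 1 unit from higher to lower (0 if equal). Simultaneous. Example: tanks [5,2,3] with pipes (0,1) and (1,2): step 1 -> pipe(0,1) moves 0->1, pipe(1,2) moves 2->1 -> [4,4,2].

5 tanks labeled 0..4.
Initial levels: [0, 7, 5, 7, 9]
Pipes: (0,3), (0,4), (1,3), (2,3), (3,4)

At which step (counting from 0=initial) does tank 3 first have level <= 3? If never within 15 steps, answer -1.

Step 1: flows [3->0,4->0,1=3,3->2,4->3] -> levels [2 7 6 6 7]
Step 2: flows [3->0,4->0,1->3,2=3,4->3] -> levels [4 6 6 7 5]
Step 3: flows [3->0,4->0,3->1,3->2,3->4] -> levels [6 7 7 3 5]
Tank 3 first reaches <=3 at step 3

Answer: 3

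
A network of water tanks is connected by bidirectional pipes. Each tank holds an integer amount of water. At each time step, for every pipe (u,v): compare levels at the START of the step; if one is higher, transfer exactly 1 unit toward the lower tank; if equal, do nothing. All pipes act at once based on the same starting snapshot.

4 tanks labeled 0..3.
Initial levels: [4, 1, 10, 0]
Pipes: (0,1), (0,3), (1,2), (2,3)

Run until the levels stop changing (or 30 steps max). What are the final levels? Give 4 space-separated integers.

Step 1: flows [0->1,0->3,2->1,2->3] -> levels [2 3 8 2]
Step 2: flows [1->0,0=3,2->1,2->3] -> levels [3 3 6 3]
Step 3: flows [0=1,0=3,2->1,2->3] -> levels [3 4 4 4]
Step 4: flows [1->0,3->0,1=2,2=3] -> levels [5 3 4 3]
Step 5: flows [0->1,0->3,2->1,2->3] -> levels [3 5 2 5]
Step 6: flows [1->0,3->0,1->2,3->2] -> levels [5 3 4 3]
  -> period-2 cycle: step 6 state = step 4 state; never stabilizes
  -> state at step 30: (30-4) mod 2 = 0, same as step 4 -> [5 3 4 3]

Answer: 5 3 4 3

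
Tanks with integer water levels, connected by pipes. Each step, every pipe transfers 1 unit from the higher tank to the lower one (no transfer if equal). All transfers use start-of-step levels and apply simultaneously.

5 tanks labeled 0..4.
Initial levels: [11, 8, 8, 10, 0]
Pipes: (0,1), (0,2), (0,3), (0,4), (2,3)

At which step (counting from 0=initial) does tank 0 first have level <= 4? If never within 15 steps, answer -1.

Step 1: flows [0->1,0->2,0->3,0->4,3->2] -> levels [7 9 10 10 1]
Step 2: flows [1->0,2->0,3->0,0->4,2=3] -> levels [9 8 9 9 2]
Step 3: flows [0->1,0=2,0=3,0->4,2=3] -> levels [7 9 9 9 3]
Step 4: flows [1->0,2->0,3->0,0->4,2=3] -> levels [9 8 8 8 4]
Step 5: flows [0->1,0->2,0->3,0->4,2=3] -> levels [5 9 9 9 5]
Step 6: flows [1->0,2->0,3->0,0=4,2=3] -> levels [8 8 8 8 5]
Step 7: flows [0=1,0=2,0=3,0->4,2=3] -> levels [7 8 8 8 6]
Step 8: flows [1->0,2->0,3->0,0->4,2=3] -> levels [9 7 7 7 7]
Step 9: flows [0->1,0->2,0->3,0->4,2=3] -> levels [5 8 8 8 8]
Step 10: flows [1->0,2->0,3->0,4->0,2=3] -> levels [9 7 7 7 7]
  -> period-2 cycle (repeats step 8); tank 0 never drops to <=4
Tank 0 never reaches <=4 within 15 steps

Answer: -1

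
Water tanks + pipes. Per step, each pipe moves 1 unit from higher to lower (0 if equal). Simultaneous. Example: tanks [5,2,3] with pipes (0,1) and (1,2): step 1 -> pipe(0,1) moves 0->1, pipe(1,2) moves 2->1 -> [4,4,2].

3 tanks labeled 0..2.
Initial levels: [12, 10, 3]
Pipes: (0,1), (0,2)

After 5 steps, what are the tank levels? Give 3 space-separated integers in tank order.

Answer: 8 9 8

Derivation:
Step 1: flows [0->1,0->2] -> levels [10 11 4]
Step 2: flows [1->0,0->2] -> levels [10 10 5]
Step 3: flows [0=1,0->2] -> levels [9 10 6]
Step 4: flows [1->0,0->2] -> levels [9 9 7]
Step 5: flows [0=1,0->2] -> levels [8 9 8]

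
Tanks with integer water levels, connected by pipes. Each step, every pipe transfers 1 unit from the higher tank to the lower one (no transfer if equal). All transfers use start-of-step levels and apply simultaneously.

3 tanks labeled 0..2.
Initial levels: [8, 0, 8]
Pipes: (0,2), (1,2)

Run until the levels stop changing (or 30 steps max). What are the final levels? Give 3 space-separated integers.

Step 1: flows [0=2,2->1] -> levels [8 1 7]
Step 2: flows [0->2,2->1] -> levels [7 2 7]
Step 3: flows [0=2,2->1] -> levels [7 3 6]
Step 4: flows [0->2,2->1] -> levels [6 4 6]
Step 5: flows [0=2,2->1] -> levels [6 5 5]
Step 6: flows [0->2,1=2] -> levels [5 5 6]
Step 7: flows [2->0,2->1] -> levels [6 6 4]
Step 8: flows [0->2,1->2] -> levels [5 5 6]
  -> period-2 cycle: step 8 state = step 6 state; never stabilizes
  -> state at step 30: (30-6) mod 2 = 0, same as step 6 -> [5 5 6]

Answer: 5 5 6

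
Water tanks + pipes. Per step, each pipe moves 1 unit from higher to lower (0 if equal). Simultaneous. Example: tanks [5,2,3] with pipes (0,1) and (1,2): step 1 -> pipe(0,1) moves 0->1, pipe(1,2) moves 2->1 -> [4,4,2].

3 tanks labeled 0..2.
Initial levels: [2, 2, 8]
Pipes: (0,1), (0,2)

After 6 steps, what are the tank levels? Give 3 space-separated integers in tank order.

Answer: 4 4 4

Derivation:
Step 1: flows [0=1,2->0] -> levels [3 2 7]
Step 2: flows [0->1,2->0] -> levels [3 3 6]
Step 3: flows [0=1,2->0] -> levels [4 3 5]
Step 4: flows [0->1,2->0] -> levels [4 4 4]
Step 5: flows [0=1,0=2] -> levels [4 4 4]
  -> stable; steps 6..6 unchanged -> [4 4 4]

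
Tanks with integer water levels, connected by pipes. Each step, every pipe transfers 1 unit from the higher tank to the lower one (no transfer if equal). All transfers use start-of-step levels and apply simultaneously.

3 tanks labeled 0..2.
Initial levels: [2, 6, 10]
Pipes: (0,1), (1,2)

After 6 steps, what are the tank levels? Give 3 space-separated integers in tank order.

Step 1: flows [1->0,2->1] -> levels [3 6 9]
Step 2: flows [1->0,2->1] -> levels [4 6 8]
Step 3: flows [1->0,2->1] -> levels [5 6 7]
Step 4: flows [1->0,2->1] -> levels [6 6 6]
Step 5: flows [0=1,1=2] -> levels [6 6 6]
  -> stable; steps 6..6 unchanged -> [6 6 6]

Answer: 6 6 6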